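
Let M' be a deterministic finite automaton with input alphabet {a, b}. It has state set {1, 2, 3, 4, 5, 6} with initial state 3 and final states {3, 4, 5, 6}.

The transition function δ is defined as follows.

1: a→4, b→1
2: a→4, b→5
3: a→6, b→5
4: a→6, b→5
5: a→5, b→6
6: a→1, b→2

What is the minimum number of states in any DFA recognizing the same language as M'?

5

Every state is reachable, so we keep all 6.
Start with accepting vs non-accepting: {3,4,5,6} | {1,2}.
On input a, block {3,4,5,6} splits into {3,4,5} and {6}.
Split {3,4,5} by δ(·,a) → {3,4} and {5}.
On input b, block {1,2} splits into {1} and {2}.
The partition is now stable with 5 blocks: {3,4} | {1} | {6} | {5} | {2}.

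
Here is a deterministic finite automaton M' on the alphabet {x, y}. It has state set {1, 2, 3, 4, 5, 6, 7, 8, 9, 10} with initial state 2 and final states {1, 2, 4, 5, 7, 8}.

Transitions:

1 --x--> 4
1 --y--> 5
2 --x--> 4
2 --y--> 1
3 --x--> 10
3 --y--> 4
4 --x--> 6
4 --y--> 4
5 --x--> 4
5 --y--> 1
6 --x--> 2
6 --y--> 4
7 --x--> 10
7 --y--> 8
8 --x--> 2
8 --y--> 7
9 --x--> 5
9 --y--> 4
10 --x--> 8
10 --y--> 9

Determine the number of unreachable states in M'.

5

BFS from 2 reaches {1, 2, 4, 5, 6}; the 5 state(s) 3, 7, 8, 9, 10 are never visited.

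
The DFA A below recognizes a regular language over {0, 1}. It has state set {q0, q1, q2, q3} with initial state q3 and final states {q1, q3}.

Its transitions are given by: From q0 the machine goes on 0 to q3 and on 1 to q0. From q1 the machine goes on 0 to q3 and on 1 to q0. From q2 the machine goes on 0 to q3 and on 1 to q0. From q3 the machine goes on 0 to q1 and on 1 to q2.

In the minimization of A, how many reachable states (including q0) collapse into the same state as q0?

2

Every state is reachable, so we keep all 4.
Start with accepting vs non-accepting: {q1,q3} | {q0,q2}.
No further refinement is possible. Final partition (2 blocks): {q1,q3} | {q0,q2}.
The equivalence class containing q0 is {q0,q2}, of size 2.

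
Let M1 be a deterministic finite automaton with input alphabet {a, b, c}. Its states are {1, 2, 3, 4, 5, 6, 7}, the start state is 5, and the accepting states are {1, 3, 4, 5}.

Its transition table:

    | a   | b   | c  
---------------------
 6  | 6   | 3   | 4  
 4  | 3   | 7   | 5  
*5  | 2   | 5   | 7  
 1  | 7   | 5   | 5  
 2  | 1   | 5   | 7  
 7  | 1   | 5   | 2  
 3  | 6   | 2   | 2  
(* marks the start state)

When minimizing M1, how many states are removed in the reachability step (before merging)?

3

Starting at 5 and following transitions, the reachable set is {1, 2, 5, 7}. That leaves 3, 4, 6 unreachable — 3 in total.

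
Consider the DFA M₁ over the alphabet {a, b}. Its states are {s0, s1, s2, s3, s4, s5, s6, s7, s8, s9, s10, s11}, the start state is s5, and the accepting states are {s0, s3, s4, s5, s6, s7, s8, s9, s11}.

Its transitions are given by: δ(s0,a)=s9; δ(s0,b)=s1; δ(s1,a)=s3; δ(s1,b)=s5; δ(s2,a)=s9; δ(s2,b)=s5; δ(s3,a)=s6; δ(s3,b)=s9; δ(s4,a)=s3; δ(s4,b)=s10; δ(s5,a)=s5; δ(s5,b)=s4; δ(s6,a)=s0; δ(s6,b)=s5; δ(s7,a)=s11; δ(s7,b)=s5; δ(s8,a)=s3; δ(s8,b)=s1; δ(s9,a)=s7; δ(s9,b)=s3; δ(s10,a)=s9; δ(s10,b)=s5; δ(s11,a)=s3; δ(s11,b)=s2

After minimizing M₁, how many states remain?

5

First remove the unreachable states {s8}; 11 states remain.
P0 = {s0,s3,s4,s5,s6,s7,s9,s11} | {s1,s2,s10}.
Split {s0,s3,s4,s5,s6,s7,s9,s11} by δ(·,b) → {s3,s5,s6,s7,s9} and {s0,s4,s11}.
Split {s3,s5,s6,s7,s9} by δ(·,a) → {s3,s5,s9} and {s6,s7}.
Split {s3,s5,s9} by δ(·,a) → {s3,s9} and {s5}.
No further refinement is possible. Final partition (5 blocks): {s3,s9} | {s1,s2,s10} | {s0,s4,s11} | {s6,s7} | {s5}.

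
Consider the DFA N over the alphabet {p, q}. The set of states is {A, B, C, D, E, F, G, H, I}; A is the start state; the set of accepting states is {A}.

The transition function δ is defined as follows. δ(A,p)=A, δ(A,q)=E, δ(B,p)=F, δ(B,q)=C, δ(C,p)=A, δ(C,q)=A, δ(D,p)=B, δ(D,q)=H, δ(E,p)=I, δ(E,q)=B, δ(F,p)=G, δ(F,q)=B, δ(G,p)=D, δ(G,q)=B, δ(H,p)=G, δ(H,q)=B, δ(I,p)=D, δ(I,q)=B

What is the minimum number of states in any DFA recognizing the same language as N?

Initial partition by acceptance: {A} | {B,C,D,E,F,G,H,I}.
Split {B,C,D,E,F,G,H,I} by δ(·,p) → {B,D,E,F,G,H,I} and {C}.
On input q, block {B,D,E,F,G,H,I} splits into {D,E,F,G,H,I} and {B}.
Split {D,E,F,G,H,I} by δ(·,p) → {E,F,G,H,I} and {D}.
On input p, block {E,F,G,H,I} splits into {E,F,H} and {G,I}.
The partition is now stable with 6 blocks: {A} | {E,F,H} | {C} | {B} | {D} | {G,I}.

6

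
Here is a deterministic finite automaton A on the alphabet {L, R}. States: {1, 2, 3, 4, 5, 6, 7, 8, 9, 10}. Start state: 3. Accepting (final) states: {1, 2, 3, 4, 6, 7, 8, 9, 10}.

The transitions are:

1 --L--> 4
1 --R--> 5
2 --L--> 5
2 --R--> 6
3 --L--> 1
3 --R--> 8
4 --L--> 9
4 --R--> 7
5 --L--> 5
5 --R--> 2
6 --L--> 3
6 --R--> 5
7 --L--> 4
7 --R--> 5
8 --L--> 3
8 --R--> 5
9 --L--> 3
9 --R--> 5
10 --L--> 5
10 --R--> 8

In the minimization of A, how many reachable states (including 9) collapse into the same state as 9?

5

Reachable states from the start: {1,2,3,4,5,6,7,8,9}. Unreachable: {10} — drop them.
Initial partition by acceptance: {1,2,3,4,6,7,8,9} | {5}.
Refine {1,2,3,4,6,7,8,9} on symbol L: members go to different blocks, giving {1,3,4,6,7,8,9} and {2}.
Refine {1,3,4,6,7,8,9} on symbol R: members go to different blocks, giving {1,6,7,8,9} and {3,4}.
Stable partition: {1,6,7,8,9} | {5} | {2} | {3,4} — 4 equivalence classes.
The equivalence class containing 9 is {1,6,7,8,9}, of size 5.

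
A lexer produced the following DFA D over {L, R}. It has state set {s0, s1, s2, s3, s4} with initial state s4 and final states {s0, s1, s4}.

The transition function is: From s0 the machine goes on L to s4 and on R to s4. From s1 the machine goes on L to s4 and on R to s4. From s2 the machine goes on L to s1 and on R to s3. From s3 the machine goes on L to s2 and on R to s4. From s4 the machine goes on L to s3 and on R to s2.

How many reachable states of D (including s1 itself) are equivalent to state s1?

1

States {s0} cannot be reached from the start state, so discard them.
Start with accepting vs non-accepting: {s1,s4} | {s2,s3}.
Refine {s1,s4} on symbol L: members go to different blocks, giving {s1} and {s4}.
Refine {s2,s3} on symbol L: members go to different blocks, giving {s2} and {s3}.
No further refinement is possible. Final partition (4 blocks): {s1} | {s2} | {s4} | {s3}.
The equivalence class containing s1 is {s1}, of size 1.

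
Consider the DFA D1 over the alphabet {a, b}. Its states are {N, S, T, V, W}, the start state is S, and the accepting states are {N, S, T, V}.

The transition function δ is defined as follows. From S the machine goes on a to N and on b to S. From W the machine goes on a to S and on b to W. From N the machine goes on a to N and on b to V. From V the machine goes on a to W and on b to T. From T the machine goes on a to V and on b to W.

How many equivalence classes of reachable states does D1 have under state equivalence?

Initial partition by acceptance: {N,S,T,V} | {W}.
On input a, block {N,S,T,V} splits into {N,S,T} and {V}.
On input a, block {N,S,T} splits into {N,S} and {T}.
On input b, block {N,S} splits into {S} and {N}.
Stable partition: {S} | {W} | {V} | {T} | {N} — 5 equivalence classes.

5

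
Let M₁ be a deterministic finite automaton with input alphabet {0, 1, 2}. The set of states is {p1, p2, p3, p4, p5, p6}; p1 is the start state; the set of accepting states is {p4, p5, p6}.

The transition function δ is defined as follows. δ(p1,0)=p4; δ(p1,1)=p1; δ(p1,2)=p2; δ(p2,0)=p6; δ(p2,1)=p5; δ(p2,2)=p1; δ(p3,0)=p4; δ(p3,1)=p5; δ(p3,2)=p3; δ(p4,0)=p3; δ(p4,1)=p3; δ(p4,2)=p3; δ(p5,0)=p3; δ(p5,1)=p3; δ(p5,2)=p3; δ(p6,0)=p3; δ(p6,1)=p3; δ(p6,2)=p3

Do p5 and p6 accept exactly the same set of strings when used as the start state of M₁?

Yes

Initial partition by acceptance: {p4,p5,p6} | {p1,p2,p3}.
On input 1, block {p1,p2,p3} splits into {p2,p3} and {p1}.
Split {p2,p3} by δ(·,2) → {p2} and {p3}.
The partition is now stable with 4 blocks: {p4,p5,p6} | {p2} | {p1} | {p3}.
p5 and p6 lie in the same block of the stable partition, so they are equivalent — no string distinguishes them.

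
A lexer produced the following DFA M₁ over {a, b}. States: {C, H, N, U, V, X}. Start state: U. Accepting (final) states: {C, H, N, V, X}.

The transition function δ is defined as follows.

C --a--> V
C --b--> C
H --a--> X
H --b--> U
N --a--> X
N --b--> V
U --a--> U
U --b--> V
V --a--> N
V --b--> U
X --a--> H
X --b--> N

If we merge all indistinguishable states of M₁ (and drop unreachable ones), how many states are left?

5

States {C} cannot be reached from the start state, so discard them.
P0 = {H,N,V,X} | {U}.
Refine {H,N,V,X} on symbol b: members go to different blocks, giving {H,V} and {N,X}.
Refine {N,X} on symbol a: members go to different blocks, giving {X} and {N}.
On input a, block {H,V} splits into {V} and {H}.
No further refinement is possible. Final partition (5 blocks): {V} | {U} | {X} | {N} | {H}.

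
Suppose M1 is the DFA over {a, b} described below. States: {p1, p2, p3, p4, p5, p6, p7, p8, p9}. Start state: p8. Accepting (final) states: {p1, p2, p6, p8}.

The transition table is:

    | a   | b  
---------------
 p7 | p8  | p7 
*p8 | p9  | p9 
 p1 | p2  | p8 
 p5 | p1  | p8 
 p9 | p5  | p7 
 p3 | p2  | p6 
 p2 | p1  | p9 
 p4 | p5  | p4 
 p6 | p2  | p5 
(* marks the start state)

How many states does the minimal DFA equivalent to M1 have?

States {p3,p4,p6} cannot be reached from the start state, so discard them.
Initial partition by acceptance: {p1,p2,p8} | {p5,p7,p9}.
Split {p1,p2,p8} by δ(·,a) → {p1,p2} and {p8}.
Split {p1,p2} by δ(·,b) → {p1} and {p2}.
Split {p5,p7,p9} by δ(·,a) → {p5} and {p7} and {p9}.
Stable partition: {p1} | {p5} | {p8} | {p2} | {p7} | {p9} — 6 equivalence classes.

6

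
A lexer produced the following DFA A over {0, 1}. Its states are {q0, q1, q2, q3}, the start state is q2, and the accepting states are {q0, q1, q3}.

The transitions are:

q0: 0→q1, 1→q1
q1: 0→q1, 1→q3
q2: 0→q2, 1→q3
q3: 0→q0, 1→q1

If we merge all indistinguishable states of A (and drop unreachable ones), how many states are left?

2

Every state is reachable, so we keep all 4.
P0 = {q0,q1,q3} | {q2}.
Stable partition: {q0,q1,q3} | {q2} — 2 equivalence classes.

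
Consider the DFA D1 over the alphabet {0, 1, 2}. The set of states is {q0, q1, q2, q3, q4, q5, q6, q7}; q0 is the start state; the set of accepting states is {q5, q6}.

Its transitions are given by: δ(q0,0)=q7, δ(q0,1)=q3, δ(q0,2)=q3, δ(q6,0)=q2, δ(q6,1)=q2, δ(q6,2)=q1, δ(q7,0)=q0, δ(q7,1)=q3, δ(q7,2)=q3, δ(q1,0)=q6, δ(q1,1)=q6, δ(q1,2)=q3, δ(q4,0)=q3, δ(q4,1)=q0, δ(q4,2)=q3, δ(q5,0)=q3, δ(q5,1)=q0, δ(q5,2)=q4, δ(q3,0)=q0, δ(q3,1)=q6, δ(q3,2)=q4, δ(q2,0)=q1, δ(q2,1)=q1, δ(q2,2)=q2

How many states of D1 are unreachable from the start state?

1

BFS from q0 reaches {q0, q1, q2, q3, q4, q6, q7}; the 1 state(s) q5 are never visited.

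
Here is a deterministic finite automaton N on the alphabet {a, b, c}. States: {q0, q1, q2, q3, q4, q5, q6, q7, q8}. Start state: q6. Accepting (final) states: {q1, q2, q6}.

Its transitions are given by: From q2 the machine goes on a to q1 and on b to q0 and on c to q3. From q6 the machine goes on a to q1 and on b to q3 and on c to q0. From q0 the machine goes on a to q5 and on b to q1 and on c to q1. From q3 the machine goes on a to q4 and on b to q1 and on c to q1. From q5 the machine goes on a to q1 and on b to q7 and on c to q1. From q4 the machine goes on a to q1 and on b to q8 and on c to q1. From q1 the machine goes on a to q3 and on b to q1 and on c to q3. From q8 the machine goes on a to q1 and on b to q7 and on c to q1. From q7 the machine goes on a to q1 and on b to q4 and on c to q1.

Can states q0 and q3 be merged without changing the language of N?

Reachable states from the start: {q0,q1,q3,q4,q5,q6,q7,q8}. Unreachable: {q2} — drop them.
Start with accepting vs non-accepting: {q1,q6} | {q0,q3,q4,q5,q7,q8}.
Split {q1,q6} by δ(·,a) → {q1} and {q6}.
Refine {q0,q3,q4,q5,q7,q8} on symbol a: members go to different blocks, giving {q4,q5,q7,q8} and {q0,q3}.
The partition is now stable with 4 blocks: {q1} | {q4,q5,q7,q8} | {q6} | {q0,q3}.
q0 and q3 lie in the same block of the stable partition, so they are equivalent — no string distinguishes them.

Yes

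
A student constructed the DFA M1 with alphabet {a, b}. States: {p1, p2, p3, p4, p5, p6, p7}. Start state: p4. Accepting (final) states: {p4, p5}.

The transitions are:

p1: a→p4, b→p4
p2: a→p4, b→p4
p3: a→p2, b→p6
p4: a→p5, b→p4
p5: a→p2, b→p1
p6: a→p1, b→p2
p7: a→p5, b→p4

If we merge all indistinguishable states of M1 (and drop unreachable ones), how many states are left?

3

States {p3,p6,p7} cannot be reached from the start state, so discard them.
Start with accepting vs non-accepting: {p4,p5} | {p1,p2}.
Split {p4,p5} by δ(·,a) → {p4} and {p5}.
No further refinement is possible. Final partition (3 blocks): {p4} | {p1,p2} | {p5}.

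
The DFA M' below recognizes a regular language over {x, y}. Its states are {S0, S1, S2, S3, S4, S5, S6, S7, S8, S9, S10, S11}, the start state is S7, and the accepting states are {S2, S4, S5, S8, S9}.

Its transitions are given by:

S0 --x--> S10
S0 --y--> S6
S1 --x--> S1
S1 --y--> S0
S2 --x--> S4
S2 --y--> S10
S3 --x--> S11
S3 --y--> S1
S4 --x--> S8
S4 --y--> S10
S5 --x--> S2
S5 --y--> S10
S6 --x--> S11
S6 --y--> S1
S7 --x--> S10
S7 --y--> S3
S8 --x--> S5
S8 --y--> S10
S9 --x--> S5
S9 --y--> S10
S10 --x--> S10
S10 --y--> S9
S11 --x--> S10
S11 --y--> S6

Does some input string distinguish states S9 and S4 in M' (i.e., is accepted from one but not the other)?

No

All states are reachable from the start state.
P0 = {S2,S4,S5,S8,S9} | {S0,S1,S3,S6,S7,S10,S11}.
Split {S0,S1,S3,S6,S7,S10,S11} by δ(·,y) → {S0,S1,S3,S6,S7,S11} and {S10}.
Refine {S0,S1,S3,S6,S7,S11} on symbol x: members go to different blocks, giving {S0,S7,S11} and {S1,S3,S6}.
On input x, block {S1,S3,S6} splits into {S3,S6} and {S1}.
The partition is now stable with 5 blocks: {S2,S4,S5,S8,S9} | {S0,S7,S11} | {S10} | {S3,S6} | {S1}.
S9 and S4 lie in the same block of the stable partition, so they are equivalent — no string distinguishes them.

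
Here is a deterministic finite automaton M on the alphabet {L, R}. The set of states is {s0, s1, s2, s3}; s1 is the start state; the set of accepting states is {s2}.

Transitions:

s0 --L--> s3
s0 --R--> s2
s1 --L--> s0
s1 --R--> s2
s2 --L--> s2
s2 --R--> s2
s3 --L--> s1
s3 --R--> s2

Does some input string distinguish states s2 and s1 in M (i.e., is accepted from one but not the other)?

All states are reachable from the start state.
Start with accepting vs non-accepting: {s2} | {s0,s1,s3}.
No further refinement is possible. Final partition (2 blocks): {s2} | {s0,s1,s3}.
s2 and s1 end up in different blocks, so they are distinguishable. For instance, the string 'ε' is accepted from only s2.

Yes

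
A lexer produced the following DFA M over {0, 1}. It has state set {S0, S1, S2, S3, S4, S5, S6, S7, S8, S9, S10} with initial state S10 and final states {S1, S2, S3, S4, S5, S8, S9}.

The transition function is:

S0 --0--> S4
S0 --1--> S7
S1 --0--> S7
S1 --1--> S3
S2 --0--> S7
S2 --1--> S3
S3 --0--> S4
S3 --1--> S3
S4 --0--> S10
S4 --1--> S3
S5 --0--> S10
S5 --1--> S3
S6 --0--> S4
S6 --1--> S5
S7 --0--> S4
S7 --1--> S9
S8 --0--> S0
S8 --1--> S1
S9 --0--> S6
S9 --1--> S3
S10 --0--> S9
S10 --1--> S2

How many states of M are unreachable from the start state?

3

No path from S10 leads to S0, S1, S8; the other 8 states are all reachable.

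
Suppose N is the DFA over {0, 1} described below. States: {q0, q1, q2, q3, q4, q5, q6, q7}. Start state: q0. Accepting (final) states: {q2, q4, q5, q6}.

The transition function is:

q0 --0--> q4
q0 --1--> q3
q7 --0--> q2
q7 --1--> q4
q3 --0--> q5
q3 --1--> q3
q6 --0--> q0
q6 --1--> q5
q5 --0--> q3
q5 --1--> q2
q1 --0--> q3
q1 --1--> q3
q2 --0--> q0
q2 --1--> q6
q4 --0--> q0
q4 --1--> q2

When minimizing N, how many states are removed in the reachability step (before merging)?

No path from q0 leads to q1, q7; the other 6 states are all reachable.

2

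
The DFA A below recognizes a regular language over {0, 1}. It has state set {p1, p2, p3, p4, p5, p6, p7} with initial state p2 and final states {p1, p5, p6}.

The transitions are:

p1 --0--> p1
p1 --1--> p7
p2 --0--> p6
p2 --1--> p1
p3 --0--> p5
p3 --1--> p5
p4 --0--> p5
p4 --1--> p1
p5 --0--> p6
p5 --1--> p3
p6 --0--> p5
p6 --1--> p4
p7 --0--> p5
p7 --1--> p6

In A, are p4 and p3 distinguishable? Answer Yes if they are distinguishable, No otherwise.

No

Start with accepting vs non-accepting: {p1,p5,p6} | {p2,p3,p4,p7}.
The partition is now stable with 2 blocks: {p1,p5,p6} | {p2,p3,p4,p7}.
p4 and p3 lie in the same block of the stable partition, so they are equivalent — no string distinguishes them.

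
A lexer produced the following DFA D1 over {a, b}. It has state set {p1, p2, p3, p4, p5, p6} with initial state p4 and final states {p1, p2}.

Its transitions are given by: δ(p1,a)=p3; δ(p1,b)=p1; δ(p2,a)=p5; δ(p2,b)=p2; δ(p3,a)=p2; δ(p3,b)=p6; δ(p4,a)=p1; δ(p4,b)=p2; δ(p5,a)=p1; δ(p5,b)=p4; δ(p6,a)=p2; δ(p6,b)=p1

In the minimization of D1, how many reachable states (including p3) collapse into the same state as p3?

2

All states are reachable from the start state.
P0 = {p1,p2} | {p3,p4,p5,p6}.
On input b, block {p3,p4,p5,p6} splits into {p3,p5} and {p4,p6}.
The partition is now stable with 3 blocks: {p1,p2} | {p3,p5} | {p4,p6}.
The equivalence class containing p3 is {p3,p5}, of size 2.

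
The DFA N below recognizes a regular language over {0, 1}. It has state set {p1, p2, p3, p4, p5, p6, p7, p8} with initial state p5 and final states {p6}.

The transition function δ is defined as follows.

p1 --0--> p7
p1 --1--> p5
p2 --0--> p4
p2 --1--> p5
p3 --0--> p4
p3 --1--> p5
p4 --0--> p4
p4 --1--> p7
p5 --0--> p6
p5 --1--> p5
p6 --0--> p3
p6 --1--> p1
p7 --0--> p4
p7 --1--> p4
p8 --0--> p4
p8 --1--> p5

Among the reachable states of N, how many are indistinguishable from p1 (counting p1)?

2

States {p2,p8} cannot be reached from the start state, so discard them.
Initial partition by acceptance: {p6} | {p1,p3,p4,p5,p7}.
Split {p1,p3,p4,p5,p7} by δ(·,0) → {p1,p3,p4,p7} and {p5}.
Refine {p1,p3,p4,p7} on symbol 1: members go to different blocks, giving {p1,p3} and {p4,p7}.
Stable partition: {p6} | {p1,p3} | {p5} | {p4,p7} — 4 equivalence classes.
The equivalence class containing p1 is {p1,p3}, of size 2.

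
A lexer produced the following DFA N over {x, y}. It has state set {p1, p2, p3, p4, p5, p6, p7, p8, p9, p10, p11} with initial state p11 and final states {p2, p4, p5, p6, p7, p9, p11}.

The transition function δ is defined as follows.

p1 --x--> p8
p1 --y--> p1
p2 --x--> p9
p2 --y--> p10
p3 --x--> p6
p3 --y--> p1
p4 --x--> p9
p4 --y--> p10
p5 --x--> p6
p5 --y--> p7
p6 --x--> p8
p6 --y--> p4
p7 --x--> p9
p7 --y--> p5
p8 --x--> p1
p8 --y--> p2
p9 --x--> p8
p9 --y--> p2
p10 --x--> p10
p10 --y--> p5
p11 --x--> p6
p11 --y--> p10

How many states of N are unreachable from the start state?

Starting at p11 and following transitions, the reachable set is {p1, p2, p4, p5, p6, p7, p8, p9, p10, p11}. That leaves p3 unreachable — 1 in total.

1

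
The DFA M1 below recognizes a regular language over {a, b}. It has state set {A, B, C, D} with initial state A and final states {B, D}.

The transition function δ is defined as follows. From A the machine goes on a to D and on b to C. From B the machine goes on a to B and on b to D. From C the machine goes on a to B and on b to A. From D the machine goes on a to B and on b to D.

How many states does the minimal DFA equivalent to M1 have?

2

Every state is reachable, so we keep all 4.
Initial partition by acceptance: {B,D} | {A,C}.
The partition is now stable with 2 blocks: {B,D} | {A,C}.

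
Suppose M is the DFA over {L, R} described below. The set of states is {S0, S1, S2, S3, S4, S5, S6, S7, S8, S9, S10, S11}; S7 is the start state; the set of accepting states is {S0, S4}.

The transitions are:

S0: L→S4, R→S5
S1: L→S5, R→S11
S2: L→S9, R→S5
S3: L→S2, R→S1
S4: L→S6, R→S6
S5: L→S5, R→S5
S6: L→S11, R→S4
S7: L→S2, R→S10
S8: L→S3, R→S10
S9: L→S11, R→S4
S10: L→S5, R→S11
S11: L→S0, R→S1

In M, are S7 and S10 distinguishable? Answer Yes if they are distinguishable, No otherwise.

Yes

First remove the unreachable states {S3,S8}; 10 states remain.
Initial partition by acceptance: {S0,S4} | {S1,S2,S5,S6,S7,S9,S10,S11}.
Split {S0,S4} by δ(·,L) → {S0} and {S4}.
On input L, block {S1,S2,S5,S6,S7,S9,S10,S11} splits into {S1,S2,S5,S6,S7,S9,S10} and {S11}.
On input L, block {S1,S2,S5,S6,S7,S9,S10} splits into {S1,S2,S5,S7,S10} and {S6,S9}.
Refine {S1,S2,S5,S7,S10} on symbol L: members go to different blocks, giving {S1,S5,S7,S10} and {S2}.
On input L, block {S1,S5,S7,S10} splits into {S1,S5,S10} and {S7}.
Split {S1,S5,S10} by δ(·,R) → {S1,S10} and {S5}.
Stable partition: {S0} | {S1,S10} | {S4} | {S11} | {S6,S9} | {S2} | {S7} | {S5} — 8 equivalence classes.
S7 and S10 end up in different blocks, so they are distinguishable. For instance, the string 'RL' is accepted from only S10.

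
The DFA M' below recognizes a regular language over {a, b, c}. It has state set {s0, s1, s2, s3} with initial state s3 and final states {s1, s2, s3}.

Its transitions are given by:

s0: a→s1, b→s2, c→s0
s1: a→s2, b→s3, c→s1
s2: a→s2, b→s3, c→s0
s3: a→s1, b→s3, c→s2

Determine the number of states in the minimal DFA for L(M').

Initial partition by acceptance: {s1,s2,s3} | {s0}.
Refine {s1,s2,s3} on symbol c: members go to different blocks, giving {s1,s3} and {s2}.
Refine {s1,s3} on symbol a: members go to different blocks, giving {s1} and {s3}.
No further refinement is possible. Final partition (4 blocks): {s1} | {s0} | {s2} | {s3}.

4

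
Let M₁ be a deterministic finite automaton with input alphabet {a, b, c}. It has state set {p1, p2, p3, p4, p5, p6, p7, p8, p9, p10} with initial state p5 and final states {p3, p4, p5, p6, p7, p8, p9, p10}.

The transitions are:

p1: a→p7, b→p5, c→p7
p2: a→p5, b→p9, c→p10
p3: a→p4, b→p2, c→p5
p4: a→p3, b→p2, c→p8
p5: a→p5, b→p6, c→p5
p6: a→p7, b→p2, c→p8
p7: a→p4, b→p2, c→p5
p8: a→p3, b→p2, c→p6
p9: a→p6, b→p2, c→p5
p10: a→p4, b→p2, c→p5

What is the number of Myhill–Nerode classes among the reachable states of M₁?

4

States {p1} cannot be reached from the start state, so discard them.
Start with accepting vs non-accepting: {p3,p4,p5,p6,p7,p8,p9,p10} | {p2}.
Refine {p3,p4,p5,p6,p7,p8,p9,p10} on symbol b: members go to different blocks, giving {p3,p4,p6,p7,p8,p9,p10} and {p5}.
Split {p3,p4,p6,p7,p8,p9,p10} by δ(·,c) → {p3,p7,p9,p10} and {p4,p6,p8}.
Stable partition: {p3,p7,p9,p10} | {p2} | {p5} | {p4,p6,p8} — 4 equivalence classes.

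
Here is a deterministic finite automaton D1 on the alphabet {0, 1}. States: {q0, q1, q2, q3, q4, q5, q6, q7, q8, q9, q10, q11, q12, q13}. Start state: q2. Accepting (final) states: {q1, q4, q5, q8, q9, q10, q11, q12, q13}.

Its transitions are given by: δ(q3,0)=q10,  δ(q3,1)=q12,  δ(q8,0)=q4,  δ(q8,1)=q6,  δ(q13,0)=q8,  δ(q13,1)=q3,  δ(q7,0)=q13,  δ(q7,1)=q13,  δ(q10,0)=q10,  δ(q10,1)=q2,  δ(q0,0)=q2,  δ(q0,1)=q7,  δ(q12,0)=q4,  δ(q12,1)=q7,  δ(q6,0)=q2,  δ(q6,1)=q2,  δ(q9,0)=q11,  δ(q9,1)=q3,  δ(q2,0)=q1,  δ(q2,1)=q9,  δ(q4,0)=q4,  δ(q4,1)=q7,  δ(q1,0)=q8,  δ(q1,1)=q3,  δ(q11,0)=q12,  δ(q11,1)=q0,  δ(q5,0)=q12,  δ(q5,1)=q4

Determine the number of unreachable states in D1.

1

No path from q2 leads to q5; the other 13 states are all reachable.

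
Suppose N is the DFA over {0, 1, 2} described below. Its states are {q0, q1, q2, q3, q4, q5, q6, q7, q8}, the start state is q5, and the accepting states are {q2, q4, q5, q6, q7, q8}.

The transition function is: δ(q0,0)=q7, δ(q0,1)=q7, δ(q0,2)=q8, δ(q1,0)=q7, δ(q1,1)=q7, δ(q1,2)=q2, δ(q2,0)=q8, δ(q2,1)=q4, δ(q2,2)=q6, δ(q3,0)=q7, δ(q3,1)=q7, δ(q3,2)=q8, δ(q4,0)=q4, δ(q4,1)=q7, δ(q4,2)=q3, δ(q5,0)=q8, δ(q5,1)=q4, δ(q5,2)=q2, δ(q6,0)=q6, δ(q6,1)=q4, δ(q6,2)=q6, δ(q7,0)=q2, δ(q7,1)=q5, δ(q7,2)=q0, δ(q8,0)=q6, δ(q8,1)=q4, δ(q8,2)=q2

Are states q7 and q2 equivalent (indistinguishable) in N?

First remove the unreachable states {q1}; 8 states remain.
Start with accepting vs non-accepting: {q2,q4,q5,q6,q7,q8} | {q0,q3}.
On input 2, block {q2,q4,q5,q6,q7,q8} splits into {q2,q5,q6,q8} and {q4,q7}.
On input 0, block {q4,q7} splits into {q4} and {q7}.
No further refinement is possible. Final partition (4 blocks): {q2,q5,q6,q8} | {q0,q3} | {q4} | {q7}.
q7 and q2 end up in different blocks, so they are distinguishable. For instance, the string '2' is accepted from only q2.

No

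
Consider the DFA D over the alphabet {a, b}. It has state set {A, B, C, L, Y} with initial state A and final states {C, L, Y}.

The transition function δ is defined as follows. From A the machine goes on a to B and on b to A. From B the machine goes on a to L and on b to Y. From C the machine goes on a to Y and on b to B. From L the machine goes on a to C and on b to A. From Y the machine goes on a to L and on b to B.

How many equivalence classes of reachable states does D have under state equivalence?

5

Every state is reachable, so we keep all 5.
P0 = {C,L,Y} | {A,B}.
Refine {A,B} on symbol a: members go to different blocks, giving {A} and {B}.
Split {C,L,Y} by δ(·,b) → {C,Y} and {L}.
Refine {C,Y} on symbol a: members go to different blocks, giving {Y} and {C}.
No further refinement is possible. Final partition (5 blocks): {Y} | {A} | {B} | {L} | {C}.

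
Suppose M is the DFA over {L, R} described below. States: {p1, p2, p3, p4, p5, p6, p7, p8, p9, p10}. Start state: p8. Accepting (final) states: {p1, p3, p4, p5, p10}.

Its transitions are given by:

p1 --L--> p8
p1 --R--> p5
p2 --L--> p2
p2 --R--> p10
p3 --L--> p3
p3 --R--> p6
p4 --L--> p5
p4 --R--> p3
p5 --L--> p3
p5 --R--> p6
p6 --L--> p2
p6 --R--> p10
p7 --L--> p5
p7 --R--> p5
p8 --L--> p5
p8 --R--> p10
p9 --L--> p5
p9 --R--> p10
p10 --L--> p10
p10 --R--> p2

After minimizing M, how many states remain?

3

Reachable states from the start: {p2,p3,p5,p6,p8,p10}. Unreachable: {p1,p4,p7,p9} — drop them.
P0 = {p3,p5,p10} | {p2,p6,p8}.
Split {p2,p6,p8} by δ(·,L) → {p2,p6} and {p8}.
The partition is now stable with 3 blocks: {p3,p5,p10} | {p2,p6} | {p8}.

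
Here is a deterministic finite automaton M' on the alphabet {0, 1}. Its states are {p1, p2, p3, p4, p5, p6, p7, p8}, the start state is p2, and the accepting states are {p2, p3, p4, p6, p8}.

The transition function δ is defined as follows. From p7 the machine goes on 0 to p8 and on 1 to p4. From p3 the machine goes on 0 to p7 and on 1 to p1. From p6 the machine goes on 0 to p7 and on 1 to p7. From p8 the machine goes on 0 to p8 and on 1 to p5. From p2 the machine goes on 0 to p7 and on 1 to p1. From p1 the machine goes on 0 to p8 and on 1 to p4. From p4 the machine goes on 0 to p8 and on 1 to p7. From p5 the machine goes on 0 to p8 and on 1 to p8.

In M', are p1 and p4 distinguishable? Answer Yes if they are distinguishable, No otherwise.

Reachable states from the start: {p1,p2,p4,p5,p7,p8}. Unreachable: {p3,p6} — drop them.
Initial partition by acceptance: {p2,p4,p8} | {p1,p5,p7}.
Split {p2,p4,p8} by δ(·,0) → {p4,p8} and {p2}.
The partition is now stable with 3 blocks: {p4,p8} | {p1,p5,p7} | {p2}.
p1 and p4 end up in different blocks, so they are distinguishable. For instance, the string 'ε' is accepted from only p4.

Yes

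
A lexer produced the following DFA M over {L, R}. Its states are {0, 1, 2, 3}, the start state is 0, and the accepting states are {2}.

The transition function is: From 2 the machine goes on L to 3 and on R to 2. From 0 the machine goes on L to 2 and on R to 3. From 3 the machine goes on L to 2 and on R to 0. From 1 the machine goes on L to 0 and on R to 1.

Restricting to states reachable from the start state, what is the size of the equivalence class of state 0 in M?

2

First remove the unreachable states {1}; 3 states remain.
Start with accepting vs non-accepting: {2} | {0,3}.
No further refinement is possible. Final partition (2 blocks): {2} | {0,3}.
State 0 belongs to the block {0,3}, which has 2 states.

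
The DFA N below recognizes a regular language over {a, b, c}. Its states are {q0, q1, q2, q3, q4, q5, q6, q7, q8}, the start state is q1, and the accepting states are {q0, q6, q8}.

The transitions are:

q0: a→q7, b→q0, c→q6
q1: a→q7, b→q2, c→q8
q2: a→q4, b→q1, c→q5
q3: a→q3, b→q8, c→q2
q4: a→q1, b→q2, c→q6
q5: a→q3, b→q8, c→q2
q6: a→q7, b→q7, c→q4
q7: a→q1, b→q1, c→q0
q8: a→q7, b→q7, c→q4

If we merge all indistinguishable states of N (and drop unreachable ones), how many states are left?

All states are reachable from the start state.
Start with accepting vs non-accepting: {q0,q6,q8} | {q1,q2,q3,q4,q5,q7}.
Split {q0,q6,q8} by δ(·,b) → {q6,q8} and {q0}.
Refine {q1,q2,q3,q4,q5,q7} on symbol b: members go to different blocks, giving {q1,q2,q4,q7} and {q3,q5}.
Split {q1,q2,q4,q7} by δ(·,c) → {q1,q4} and {q2} and {q7}.
On input a, block {q1,q4} splits into {q1} and {q4}.
The partition is now stable with 7 blocks: {q6,q8} | {q1} | {q0} | {q3,q5} | {q2} | {q7} | {q4}.

7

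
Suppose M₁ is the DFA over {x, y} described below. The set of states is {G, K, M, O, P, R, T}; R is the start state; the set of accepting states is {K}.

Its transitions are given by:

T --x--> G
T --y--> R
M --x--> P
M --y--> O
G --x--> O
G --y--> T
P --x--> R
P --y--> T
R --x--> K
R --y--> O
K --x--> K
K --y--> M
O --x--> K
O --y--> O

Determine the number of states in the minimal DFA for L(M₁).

P0 = {K} | {G,M,O,P,R,T}.
Split {G,M,O,P,R,T} by δ(·,x) → {G,M,P,T} and {O,R}.
On input x, block {G,M,P,T} splits into {G,P} and {M,T}.
Stable partition: {K} | {G,P} | {O,R} | {M,T} — 4 equivalence classes.

4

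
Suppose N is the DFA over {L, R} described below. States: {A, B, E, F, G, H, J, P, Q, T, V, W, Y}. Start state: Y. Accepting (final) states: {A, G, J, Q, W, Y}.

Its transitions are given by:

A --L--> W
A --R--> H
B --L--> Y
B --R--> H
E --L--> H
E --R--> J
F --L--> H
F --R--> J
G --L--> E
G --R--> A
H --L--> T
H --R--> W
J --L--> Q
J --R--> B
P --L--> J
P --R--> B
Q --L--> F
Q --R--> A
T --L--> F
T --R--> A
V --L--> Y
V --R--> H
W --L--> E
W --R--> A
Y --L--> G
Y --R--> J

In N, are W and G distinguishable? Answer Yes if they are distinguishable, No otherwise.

No

Reachable states from the start: {A,B,E,F,G,H,J,Q,T,W,Y}. Unreachable: {P,V} — drop them.
P0 = {A,G,J,Q,W,Y} | {B,E,F,H,T}.
Split {A,G,J,Q,W,Y} by δ(·,L) → {G,Q,W} and {A,J,Y}.
Refine {B,E,F,H,T} on symbol L: members go to different blocks, giving {E,F,H,T} and {B}.
Split {E,F,H,T} by δ(·,R) → {E,F,T} and {H}.
On input L, block {E,F,T} splits into {E,F} and {T}.
Refine {A,J,Y} on symbol R: members go to different blocks, giving {Y} and {J} and {A}.
The partition is now stable with 8 blocks: {G,Q,W} | {E,F} | {Y} | {B} | {H} | {T} | {J} | {A}.
W and G lie in the same block of the stable partition, so they are equivalent — no string distinguishes them.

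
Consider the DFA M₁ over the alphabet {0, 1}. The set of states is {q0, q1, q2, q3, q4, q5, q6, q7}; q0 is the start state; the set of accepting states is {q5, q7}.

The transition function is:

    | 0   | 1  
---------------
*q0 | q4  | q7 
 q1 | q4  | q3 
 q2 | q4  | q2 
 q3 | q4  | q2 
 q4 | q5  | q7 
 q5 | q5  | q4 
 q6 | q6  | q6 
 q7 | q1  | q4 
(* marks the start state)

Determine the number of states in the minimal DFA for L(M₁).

First remove the unreachable states {q6}; 7 states remain.
P0 = {q5,q7} | {q0,q1,q2,q3,q4}.
Split {q5,q7} by δ(·,0) → {q5} and {q7}.
Split {q0,q1,q2,q3,q4} by δ(·,0) → {q0,q1,q2,q3} and {q4}.
Split {q0,q1,q2,q3} by δ(·,1) → {q1,q2,q3} and {q0}.
The partition is now stable with 5 blocks: {q5} | {q1,q2,q3} | {q7} | {q4} | {q0}.

5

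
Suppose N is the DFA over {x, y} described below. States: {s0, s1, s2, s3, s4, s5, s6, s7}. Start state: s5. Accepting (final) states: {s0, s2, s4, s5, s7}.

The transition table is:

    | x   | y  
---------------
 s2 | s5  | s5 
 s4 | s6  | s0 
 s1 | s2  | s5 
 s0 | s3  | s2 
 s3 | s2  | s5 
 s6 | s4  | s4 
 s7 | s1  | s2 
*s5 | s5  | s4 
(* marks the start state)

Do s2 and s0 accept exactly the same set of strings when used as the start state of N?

No

States {s1,s7} cannot be reached from the start state, so discard them.
P0 = {s0,s2,s4,s5} | {s3,s6}.
On input x, block {s0,s2,s4,s5} splits into {s0,s4} and {s2,s5}.
Refine {s0,s4} on symbol y: members go to different blocks, giving {s0} and {s4}.
On input x, block {s3,s6} splits into {s3} and {s6}.
On input y, block {s2,s5} splits into {s2} and {s5}.
No further refinement is possible. Final partition (6 blocks): {s0} | {s3} | {s2} | {s4} | {s6} | {s5}.
s2 and s0 end up in different blocks, so they are distinguishable. For instance, the string 'x' is accepted from only s2.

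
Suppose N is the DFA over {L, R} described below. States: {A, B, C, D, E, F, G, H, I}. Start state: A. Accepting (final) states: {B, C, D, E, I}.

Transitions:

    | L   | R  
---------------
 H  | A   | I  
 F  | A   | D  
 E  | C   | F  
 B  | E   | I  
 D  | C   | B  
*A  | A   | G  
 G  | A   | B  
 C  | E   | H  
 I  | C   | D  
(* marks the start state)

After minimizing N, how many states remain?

Initial partition by acceptance: {B,C,D,E,I} | {A,F,G,H}.
On input R, block {B,C,D,E,I} splits into {B,D,I} and {C,E}.
On input R, block {A,F,G,H} splits into {F,G,H} and {A}.
No further refinement is possible. Final partition (4 blocks): {B,D,I} | {F,G,H} | {C,E} | {A}.

4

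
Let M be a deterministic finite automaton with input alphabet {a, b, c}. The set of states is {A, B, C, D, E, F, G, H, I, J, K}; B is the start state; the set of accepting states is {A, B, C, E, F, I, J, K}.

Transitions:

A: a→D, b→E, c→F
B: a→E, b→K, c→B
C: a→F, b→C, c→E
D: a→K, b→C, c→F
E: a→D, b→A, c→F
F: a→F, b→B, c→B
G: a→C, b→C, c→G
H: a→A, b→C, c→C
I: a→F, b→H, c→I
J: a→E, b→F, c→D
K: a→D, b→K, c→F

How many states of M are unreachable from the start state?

4

BFS from B reaches {A, B, C, D, E, F, K}; the 4 state(s) G, H, I, J are never visited.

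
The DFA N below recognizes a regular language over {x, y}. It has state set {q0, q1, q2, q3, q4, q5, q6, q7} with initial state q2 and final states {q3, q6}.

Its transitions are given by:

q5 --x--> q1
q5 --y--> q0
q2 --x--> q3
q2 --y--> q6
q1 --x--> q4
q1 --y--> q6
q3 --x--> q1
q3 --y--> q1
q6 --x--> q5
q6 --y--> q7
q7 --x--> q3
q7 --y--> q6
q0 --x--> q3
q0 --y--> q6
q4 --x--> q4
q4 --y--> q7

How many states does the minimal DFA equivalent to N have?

Every state is reachable, so we keep all 8.
P0 = {q3,q6} | {q0,q1,q2,q4,q5,q7}.
Split {q0,q1,q2,q4,q5,q7} by δ(·,x) → {q0,q2,q7} and {q1,q4,q5}.
On input y, block {q3,q6} splits into {q3} and {q6}.
Refine {q1,q4,q5} on symbol y: members go to different blocks, giving {q4,q5} and {q1}.
Refine {q4,q5} on symbol x: members go to different blocks, giving {q4} and {q5}.
No further refinement is possible. Final partition (6 blocks): {q3} | {q0,q2,q7} | {q4} | {q6} | {q1} | {q5}.

6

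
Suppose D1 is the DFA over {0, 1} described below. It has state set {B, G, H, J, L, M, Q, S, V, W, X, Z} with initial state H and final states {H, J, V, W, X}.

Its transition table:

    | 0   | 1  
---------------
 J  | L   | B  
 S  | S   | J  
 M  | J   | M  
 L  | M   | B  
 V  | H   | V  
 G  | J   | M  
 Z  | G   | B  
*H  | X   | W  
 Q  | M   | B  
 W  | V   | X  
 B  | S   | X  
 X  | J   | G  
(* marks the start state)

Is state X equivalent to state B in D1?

No

First remove the unreachable states {Q,Z}; 10 states remain.
P0 = {H,J,V,W,X} | {B,G,L,M,S}.
Refine {H,J,V,W,X} on symbol 0: members go to different blocks, giving {H,V,W,X} and {J}.
On input 0, block {H,V,W,X} splits into {H,V,W} and {X}.
Split {H,V,W} by δ(·,0) → {V,W} and {H}.
Refine {V,W} on symbol 0: members go to different blocks, giving {V} and {W}.
Refine {B,G,L,M,S} on symbol 0: members go to different blocks, giving {B,L,S} and {G,M}.
On input 0, block {B,L,S} splits into {B,S} and {L}.
Refine {B,S} on symbol 1: members go to different blocks, giving {B} and {S}.
Stable partition: {V} | {B} | {J} | {X} | {H} | {W} | {G,M} | {L} | {S} — 9 equivalence classes.
X and B end up in different blocks, so they are distinguishable. For instance, the string 'ε' is accepted from only X.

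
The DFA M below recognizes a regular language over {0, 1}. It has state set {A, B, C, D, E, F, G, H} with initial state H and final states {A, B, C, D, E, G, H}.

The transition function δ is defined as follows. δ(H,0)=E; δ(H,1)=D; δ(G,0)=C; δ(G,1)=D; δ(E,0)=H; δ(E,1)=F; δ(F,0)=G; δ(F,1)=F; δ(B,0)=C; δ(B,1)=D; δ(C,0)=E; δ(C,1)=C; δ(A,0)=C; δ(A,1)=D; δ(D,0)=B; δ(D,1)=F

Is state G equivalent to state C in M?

Reachable states from the start: {B,C,D,E,F,G,H}. Unreachable: {A} — drop them.
P0 = {B,C,D,E,G,H} | {F}.
Split {B,C,D,E,G,H} by δ(·,1) → {B,C,G,H} and {D,E}.
On input 0, block {B,C,G,H} splits into {B,G} and {C,H}.
Refine {D,E} on symbol 0: members go to different blocks, giving {D} and {E}.
Split {C,H} by δ(·,1) → {C} and {H}.
No further refinement is possible. Final partition (6 blocks): {B,G} | {F} | {D} | {C} | {E} | {H}.
G and C end up in different blocks, so they are distinguishable. For instance, the string '01' is accepted from only G.

No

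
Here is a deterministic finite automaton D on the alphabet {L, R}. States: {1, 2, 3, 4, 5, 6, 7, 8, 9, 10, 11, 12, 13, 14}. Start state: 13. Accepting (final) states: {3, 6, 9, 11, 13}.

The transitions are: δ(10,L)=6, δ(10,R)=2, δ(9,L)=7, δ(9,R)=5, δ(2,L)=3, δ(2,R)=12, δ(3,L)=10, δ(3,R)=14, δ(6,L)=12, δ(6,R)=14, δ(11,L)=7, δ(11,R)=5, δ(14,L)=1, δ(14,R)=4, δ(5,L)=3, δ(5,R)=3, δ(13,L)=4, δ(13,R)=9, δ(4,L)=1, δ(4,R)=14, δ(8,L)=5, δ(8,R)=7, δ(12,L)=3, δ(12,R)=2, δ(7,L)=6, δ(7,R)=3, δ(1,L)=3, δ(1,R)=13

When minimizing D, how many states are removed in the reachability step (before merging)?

2

Starting at 13 and following transitions, the reachable set is {1, 2, 3, 4, 5, 6, 7, 9, 10, 12, 13, 14}. That leaves 8, 11 unreachable — 2 in total.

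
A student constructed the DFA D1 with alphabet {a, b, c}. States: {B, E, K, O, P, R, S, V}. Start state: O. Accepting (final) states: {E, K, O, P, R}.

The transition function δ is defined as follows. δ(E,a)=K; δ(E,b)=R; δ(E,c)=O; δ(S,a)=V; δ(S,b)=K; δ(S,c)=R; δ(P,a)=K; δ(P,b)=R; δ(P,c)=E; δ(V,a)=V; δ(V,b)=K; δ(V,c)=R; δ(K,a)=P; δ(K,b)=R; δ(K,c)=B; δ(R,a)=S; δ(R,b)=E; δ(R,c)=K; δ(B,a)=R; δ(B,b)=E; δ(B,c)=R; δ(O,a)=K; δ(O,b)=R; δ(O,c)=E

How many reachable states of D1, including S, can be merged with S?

Start with accepting vs non-accepting: {E,K,O,P,R} | {B,S,V}.
Refine {E,K,O,P,R} on symbol a: members go to different blocks, giving {E,K,O,P} and {R}.
Refine {E,K,O,P} on symbol c: members go to different blocks, giving {E,O,P} and {K}.
Refine {B,S,V} on symbol a: members go to different blocks, giving {S,V} and {B}.
Stable partition: {E,O,P} | {S,V} | {R} | {K} | {B} — 5 equivalence classes.
State S belongs to the block {S,V}, which has 2 states.

2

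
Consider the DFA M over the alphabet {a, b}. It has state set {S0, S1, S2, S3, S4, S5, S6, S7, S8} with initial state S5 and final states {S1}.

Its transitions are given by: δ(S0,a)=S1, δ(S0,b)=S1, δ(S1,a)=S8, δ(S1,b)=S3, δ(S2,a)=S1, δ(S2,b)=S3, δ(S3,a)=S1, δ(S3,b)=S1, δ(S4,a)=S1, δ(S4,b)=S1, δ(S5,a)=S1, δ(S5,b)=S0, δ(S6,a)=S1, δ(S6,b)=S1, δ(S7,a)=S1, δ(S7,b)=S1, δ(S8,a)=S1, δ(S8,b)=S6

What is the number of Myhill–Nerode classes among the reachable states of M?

3

States {S2,S4,S7} cannot be reached from the start state, so discard them.
P0 = {S1} | {S0,S3,S5,S6,S8}.
On input b, block {S0,S3,S5,S6,S8} splits into {S0,S3,S6} and {S5,S8}.
Stable partition: {S1} | {S0,S3,S6} | {S5,S8} — 3 equivalence classes.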